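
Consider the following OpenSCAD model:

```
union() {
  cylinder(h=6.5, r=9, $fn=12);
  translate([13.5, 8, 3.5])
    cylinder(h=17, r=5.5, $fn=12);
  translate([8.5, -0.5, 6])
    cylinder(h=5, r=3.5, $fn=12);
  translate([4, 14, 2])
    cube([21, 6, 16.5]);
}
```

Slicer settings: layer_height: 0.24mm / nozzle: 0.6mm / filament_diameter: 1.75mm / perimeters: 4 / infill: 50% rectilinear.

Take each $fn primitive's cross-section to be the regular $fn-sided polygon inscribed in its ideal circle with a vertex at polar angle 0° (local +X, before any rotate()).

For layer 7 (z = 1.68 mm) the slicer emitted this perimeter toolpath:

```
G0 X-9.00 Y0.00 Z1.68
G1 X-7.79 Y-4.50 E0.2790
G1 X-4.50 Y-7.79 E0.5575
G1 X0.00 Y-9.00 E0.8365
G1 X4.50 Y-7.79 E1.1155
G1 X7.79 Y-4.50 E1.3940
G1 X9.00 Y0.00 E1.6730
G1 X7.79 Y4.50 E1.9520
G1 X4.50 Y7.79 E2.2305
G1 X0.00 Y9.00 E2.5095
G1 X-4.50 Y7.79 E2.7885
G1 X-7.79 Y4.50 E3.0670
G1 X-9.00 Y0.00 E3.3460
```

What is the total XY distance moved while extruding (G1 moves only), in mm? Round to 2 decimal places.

Sum the Euclidean lengths of each G1 segment: total = 55.89 mm.

55.89 mm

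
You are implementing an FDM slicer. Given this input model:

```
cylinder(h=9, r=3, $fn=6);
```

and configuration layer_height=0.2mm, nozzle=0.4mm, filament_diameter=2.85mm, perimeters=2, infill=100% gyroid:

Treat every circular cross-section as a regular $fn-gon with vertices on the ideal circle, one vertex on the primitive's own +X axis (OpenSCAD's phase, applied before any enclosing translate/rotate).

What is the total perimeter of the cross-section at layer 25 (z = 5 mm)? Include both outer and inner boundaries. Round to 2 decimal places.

18.00 mm

At z = 5 mm: the cylinder: section is a regular 6-gon, circumradius r=3 (perimeter = 2·6·3.000·sin(180°/6) = 18.00 mm). Overall, the cross-section is a single solid region. Total boundary length (outer) = 18.00 mm.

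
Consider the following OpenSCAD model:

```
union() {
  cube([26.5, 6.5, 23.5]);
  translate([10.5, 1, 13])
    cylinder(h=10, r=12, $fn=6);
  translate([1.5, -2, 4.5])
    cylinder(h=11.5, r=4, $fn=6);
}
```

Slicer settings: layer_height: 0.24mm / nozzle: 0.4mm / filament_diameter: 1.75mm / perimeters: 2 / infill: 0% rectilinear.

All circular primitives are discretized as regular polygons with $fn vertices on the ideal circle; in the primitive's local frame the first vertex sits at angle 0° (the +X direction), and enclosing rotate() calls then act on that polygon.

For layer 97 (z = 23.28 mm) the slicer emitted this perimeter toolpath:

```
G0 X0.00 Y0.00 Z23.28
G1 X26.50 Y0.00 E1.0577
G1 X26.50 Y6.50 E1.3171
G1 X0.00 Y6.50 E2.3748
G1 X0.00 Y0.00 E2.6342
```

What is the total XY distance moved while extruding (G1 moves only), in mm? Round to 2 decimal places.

Sum the Euclidean lengths of each G1 segment: total = 66.00 mm.

66.00 mm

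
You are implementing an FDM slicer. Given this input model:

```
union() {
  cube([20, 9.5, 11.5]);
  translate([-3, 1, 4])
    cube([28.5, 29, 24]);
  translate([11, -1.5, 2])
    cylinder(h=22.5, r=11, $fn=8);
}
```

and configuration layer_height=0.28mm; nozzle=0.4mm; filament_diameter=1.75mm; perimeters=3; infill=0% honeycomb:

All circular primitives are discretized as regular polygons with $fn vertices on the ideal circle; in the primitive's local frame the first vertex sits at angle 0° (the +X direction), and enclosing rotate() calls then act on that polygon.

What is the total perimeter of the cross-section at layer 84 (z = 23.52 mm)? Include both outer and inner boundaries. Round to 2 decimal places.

At z = 23.52 mm: the cube is not intersected at this z (z outside [0, 11.5]); the cube at (-3, 1) is present — its section is the full 28.5×29 rectangle (perimeter 115.00 mm); the cylinder at (11, -1.5): section is a regular 8-gon, circumradius r=11 (perimeter = 2·8·11.000·sin(180°/8) = 67.35 mm); Combining (union): the regions partially overlap (shared area 118.71 mm²), so the edge portions inside another operand are dropped and the merged outline is re-measured after clipping — boundary = 134.16 mm. Overall, the cross-section is a single solid region. Total boundary length (outer) = 134.16 mm.

134.16 mm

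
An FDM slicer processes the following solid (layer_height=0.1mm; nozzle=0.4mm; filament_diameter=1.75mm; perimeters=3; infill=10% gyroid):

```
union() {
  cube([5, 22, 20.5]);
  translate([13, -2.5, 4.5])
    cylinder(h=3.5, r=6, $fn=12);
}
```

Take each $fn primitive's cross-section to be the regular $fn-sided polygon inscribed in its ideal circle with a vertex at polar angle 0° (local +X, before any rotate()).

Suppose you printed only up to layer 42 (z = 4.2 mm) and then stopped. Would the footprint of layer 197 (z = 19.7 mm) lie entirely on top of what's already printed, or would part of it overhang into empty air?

Compare the two slices. At z = 4.2: the cube (footprint 5×22) is included at this height (area 110.00 mm²); the cylinder at (13, -2.5) is not intersected at this z (z outside [4.5, 8]); Merging all regions: only the 5×22 cube is present, so the union is just that shape — area = 110.00 mm². At z = 19.7: the 5×22 cube contributes its full rectangle (area 110.00 mm²); the cylinder at (13, -2.5) does not reach this height (z outside [4.5, 8]); Taking the union: only the 5×22 cube is present, so the union is just that shape — area = 110.00 mm². Checking containment: the cross-section at z = 19.7 is a subset of the cross-section at z = 4.2.

entirely on top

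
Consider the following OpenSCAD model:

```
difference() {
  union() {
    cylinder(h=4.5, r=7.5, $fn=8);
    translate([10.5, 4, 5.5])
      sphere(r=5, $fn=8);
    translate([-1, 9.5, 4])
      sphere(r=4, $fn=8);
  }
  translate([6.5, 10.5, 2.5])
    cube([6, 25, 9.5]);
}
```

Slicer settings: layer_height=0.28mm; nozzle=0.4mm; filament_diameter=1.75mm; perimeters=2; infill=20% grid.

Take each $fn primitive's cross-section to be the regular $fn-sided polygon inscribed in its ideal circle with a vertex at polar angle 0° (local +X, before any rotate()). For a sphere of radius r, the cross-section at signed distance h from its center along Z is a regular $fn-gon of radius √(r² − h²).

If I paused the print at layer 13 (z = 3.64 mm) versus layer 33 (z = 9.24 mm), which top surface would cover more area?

layer 13 (z = 3.64 mm)

Layer 13 (z = 3.64): the r=7.5 cylinder contributes a regular 8-gon of circumradius 7.5 (area = (8/2)·7.500²·sin(360°/8) = 159.10 mm²); the r=5 sphere at (10.5, 4) slices to a regular 8-gon of circumradius 4.641 (√(r²−h²) with h=1.86 from center) (area = (8/2)·4.641²·sin(360°/8) = 60.93 mm²); the sphere at (-1, 9.5): section is a regular 8-gon, circumradius = √(r²−h²) = √(4²−0.36²) = 3.984 (area = (8/2)·3.984²·sin(360°/8) = 44.89 mm²); Taking the union: the regions partially overlap — summed areas 264.91 mm² minus the doubly-counted overlap 4.54 mm² gives 260.37 mm² — area = 260.37 mm²; the cube at (6.5, 10.5) (footprint 6×25) is included at this height (area 150.00 mm²); After the difference (first − rest): starting from that combined region (260.37 mm²), the 6×25 cube at (6.5, 10.5) misses the remaining region (no effect) — area = 260.37 mm². So its area = 260.37 mm². Layer 33 (z = 9.24): the cylinder is not intersected at this z (z outside [0, 4.5]); the r=5 sphere at (10.5, 4) slices to a regular 8-gon of circumradius 3.318 (√(r²−h²) with h=3.74 from center) (area = (8/2)·3.318²·sin(360°/8) = 31.15 mm²); the sphere at (-1, 9.5) is not intersected at this z (|z−center|=5.240 > r=4); Merging all regions: only the r=5 sphere at (10.5, 4) is present, so the union is just that shape — area = 31.15 mm²; the cube at (6.5, 10.5) (footprint 6×25) is included at this height (area 150.00 mm²); Taking the first minus the rest: starting from that combined region (31.15 mm²), the 6×25 cube at (6.5, 10.5) misses the remaining region (no effect) — area = 31.15 mm². So its area = 31.15 mm². Layer 13 is larger (260.37 vs 31.15 mm²).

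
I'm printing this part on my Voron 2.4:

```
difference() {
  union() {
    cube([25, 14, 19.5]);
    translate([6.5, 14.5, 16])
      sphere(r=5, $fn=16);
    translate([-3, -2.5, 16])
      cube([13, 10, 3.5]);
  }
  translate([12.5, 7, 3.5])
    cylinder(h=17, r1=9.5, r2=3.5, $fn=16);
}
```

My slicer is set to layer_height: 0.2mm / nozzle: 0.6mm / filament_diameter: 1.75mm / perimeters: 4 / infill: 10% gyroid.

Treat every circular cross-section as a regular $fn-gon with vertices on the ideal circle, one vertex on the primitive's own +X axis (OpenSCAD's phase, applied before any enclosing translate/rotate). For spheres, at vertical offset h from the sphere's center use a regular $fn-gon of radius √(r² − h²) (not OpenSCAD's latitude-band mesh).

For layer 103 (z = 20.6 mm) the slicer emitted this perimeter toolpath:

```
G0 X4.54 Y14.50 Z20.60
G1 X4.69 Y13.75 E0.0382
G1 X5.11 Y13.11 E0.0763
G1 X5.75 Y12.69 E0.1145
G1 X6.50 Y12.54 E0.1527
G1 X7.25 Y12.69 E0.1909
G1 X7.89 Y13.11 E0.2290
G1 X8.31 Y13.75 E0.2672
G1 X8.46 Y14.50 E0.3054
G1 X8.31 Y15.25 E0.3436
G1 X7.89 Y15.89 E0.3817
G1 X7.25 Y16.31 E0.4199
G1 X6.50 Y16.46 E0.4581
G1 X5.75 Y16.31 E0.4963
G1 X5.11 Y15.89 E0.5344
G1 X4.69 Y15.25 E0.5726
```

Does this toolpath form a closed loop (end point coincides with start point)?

Start point (G0): (4.54, 14.50). End point (last G1): the path does not return to the start — open.

no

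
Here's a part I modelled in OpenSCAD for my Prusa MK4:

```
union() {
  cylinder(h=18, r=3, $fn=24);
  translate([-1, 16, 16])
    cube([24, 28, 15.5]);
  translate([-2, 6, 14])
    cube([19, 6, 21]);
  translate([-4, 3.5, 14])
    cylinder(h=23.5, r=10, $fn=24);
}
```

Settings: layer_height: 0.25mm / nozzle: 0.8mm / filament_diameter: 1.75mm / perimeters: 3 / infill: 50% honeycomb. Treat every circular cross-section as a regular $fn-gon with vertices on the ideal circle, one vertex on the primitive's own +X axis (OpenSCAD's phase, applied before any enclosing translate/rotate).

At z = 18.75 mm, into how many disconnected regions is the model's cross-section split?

At z = 18.75 mm: the cylinder does not reach this height (z outside [0, 18]); the cube at (-1, 16) is present — its section is the full 24×28 rectangle; the cube at (-2, 6) (footprint 19×6) is included at this height; the r=10 cylinder at (-4, 3.5) contributes a regular 24-gon of circumradius 10; Taking the union: the regions partially overlap (shared area 36.01 mm²), so overlapping operands fuse into one piece — 2 connected regions. The result has 2 disconnected regions.

2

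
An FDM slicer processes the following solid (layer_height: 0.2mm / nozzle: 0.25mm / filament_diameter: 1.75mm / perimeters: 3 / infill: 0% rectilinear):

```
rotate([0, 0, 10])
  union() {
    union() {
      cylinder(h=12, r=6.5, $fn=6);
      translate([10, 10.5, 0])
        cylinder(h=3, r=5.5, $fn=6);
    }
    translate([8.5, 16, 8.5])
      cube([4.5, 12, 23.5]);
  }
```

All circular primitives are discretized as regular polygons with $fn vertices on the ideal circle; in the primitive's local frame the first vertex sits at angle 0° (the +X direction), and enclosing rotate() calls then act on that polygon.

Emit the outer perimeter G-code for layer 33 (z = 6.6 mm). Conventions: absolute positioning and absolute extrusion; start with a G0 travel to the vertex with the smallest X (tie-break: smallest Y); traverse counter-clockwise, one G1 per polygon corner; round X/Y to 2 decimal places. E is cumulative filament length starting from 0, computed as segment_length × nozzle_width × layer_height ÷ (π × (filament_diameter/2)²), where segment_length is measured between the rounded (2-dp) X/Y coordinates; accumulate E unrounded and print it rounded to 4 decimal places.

G0 X-6.40 Y-1.13 Z6.60
G1 X-2.22 Y-6.11 E0.1352
G1 X4.18 Y-4.98 E0.2703
G1 X6.40 Y1.13 E0.4054
G1 X2.22 Y6.11 E0.5405
G1 X-4.18 Y4.98 E0.6756
G1 X-6.40 Y-1.13 E0.8108

At z = 6.6 mm: the cylinder: section is a regular 6-gon, circumradius r=6.5; the cylinder at (10, 10.5) is not intersected at this z (z outside [0, 3]); Combining (union): only the r=6.5 cylinder is present, so the union is just that shape — 1 connected region; the cube at (8.5, 16) does not reach this height (z outside [8.5, 32]); Combining (union): only that combined region is present, so the union is just that shape — 1 connected region; (rotated 10° about Z; rotation is an isometry so areas/perimeters/island counts are preserved). The outline is a single polygon with 6 vertices. Extrusion per mm of travel: 0.25 × 0.2 / (π × 0.875²) = 0.020788. Accumulating E over each segment gives final E = 0.8108.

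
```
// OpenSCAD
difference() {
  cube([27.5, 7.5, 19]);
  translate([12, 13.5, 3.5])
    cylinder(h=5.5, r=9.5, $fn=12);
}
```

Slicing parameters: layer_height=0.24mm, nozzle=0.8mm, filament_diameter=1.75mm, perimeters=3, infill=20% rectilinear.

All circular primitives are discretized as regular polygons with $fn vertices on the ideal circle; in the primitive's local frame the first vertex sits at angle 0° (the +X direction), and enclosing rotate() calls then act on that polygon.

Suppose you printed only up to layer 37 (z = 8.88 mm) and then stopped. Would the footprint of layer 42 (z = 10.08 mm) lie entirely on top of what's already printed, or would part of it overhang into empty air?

part overhangs

Compare the two slices. At z = 8.88: the cube (footprint 27.5×7.5) is included at this height (area 206.25 mm²); the cylinder at (12, 13.5): section is a regular 12-gon, circumradius r=9.5 (area = (12/2)·9.500²·sin(360°/12) = 270.75 mm²); Taking the first minus the rest: starting from the 27.5×7.5 cube (206.25 mm²), the r=9.5 cylinder at (12, 13.5) partially overlaps it — only the 32.17 mm² overlap (of its 270.75 mm²) is removed, clipping the outline — area = 174.08 mm². At z = 10.08: the 27.5×7.5 cube contributes its full rectangle (area 206.25 mm²); the cylinder at (12, 13.5) is absent (z outside [3.5, 9]); After the difference (first − rest): none of the subtracted shapes is present at this height, so the 27.5×7.5 cube is unchanged — area = 206.25 mm². Checking containment: at z = 10.08 the cross-section extends beyond the z = 8.88 cross-section by about 32.17 mm².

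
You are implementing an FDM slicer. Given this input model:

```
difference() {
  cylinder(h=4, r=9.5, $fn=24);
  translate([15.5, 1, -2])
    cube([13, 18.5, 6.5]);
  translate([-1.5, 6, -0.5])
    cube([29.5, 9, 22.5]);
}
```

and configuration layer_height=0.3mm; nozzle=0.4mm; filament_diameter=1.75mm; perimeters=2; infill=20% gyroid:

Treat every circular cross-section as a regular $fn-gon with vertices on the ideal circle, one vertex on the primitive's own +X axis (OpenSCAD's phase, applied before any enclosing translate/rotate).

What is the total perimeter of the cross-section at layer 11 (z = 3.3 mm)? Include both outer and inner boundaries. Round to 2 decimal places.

61.73 mm

At z = 3.3 mm: the r=9.5 cylinder gives a regular 24-gon of circumradius 9.5 (constant along its height) (perimeter = 2·24·9.500·sin(180°/24) = 59.52 mm); the cube at (15.5, 1) is present — its section is the full 13×18.5 rectangle (perimeter 63.00 mm); the cube at (-1.5, 6) (footprint 29.5×9) is included at this height (perimeter 77.00 mm); Taking the first minus the rest: starting from the r=9.5 cylinder, the 13×18.5 cube at (15.5, 1) misses the remaining region (no effect); the 29.5×9 cube at (-1.5, 6) partially overlaps it — only the 22.59 mm² overlap (of its 265.50 mm²) is removed, clipping the outline — boundary = 61.73 mm. Overall, the cross-section is a single solid region. Total boundary length (outer) = 61.73 mm.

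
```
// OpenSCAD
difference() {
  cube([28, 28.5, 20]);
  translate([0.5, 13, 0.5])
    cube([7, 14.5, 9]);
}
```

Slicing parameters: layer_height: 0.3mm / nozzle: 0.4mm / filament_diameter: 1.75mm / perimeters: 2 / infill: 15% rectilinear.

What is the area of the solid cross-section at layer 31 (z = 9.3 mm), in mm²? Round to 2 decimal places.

At z = 9.3 mm: the cube is present — its section is the full 28×28.5 rectangle (area 798.00 mm²); the 7×14.5 cube at (0.5, 13) contributes its full rectangle (area 101.50 mm²); Subtracting the remaining from the first: starting from the 28×28.5 cube (798.00 mm²), the 7×14.5 cube at (0.5, 13) lies wholly inside it (removes its full 101.50 mm² and its 43.00 mm outline becomes a hole wall) — area = 696.50 mm². Overall, the cross-section is one region with 1 hole. Net area = 696.50 mm².

696.50 mm²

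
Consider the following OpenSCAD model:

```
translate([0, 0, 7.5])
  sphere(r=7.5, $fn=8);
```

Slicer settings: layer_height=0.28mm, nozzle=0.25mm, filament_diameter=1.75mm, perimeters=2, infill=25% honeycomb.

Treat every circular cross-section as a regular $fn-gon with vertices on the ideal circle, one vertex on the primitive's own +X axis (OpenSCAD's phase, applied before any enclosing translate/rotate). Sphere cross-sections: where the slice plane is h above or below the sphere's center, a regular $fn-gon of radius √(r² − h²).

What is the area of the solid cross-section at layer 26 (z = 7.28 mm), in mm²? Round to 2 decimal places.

At z = 7.28 mm: the r=7.5 sphere slices to a regular 8-gon of circumradius 7.497 (√(r²−h²) with h=0.22 from center) (area = (8/2)·7.497²·sin(360°/8) = 158.96 mm²). Overall, the cross-section is a single solid region. Net area = 158.96 mm².

158.96 mm²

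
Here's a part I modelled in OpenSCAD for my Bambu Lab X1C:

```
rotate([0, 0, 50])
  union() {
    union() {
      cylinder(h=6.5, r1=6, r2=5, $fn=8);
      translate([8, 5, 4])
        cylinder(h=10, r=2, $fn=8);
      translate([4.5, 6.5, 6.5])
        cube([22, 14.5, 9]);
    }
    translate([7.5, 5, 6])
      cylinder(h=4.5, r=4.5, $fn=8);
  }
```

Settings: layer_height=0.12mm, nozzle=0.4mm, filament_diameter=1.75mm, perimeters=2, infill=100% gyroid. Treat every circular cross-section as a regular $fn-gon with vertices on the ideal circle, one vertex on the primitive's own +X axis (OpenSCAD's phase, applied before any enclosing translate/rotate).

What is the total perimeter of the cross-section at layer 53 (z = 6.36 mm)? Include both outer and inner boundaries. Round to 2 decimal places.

58.30 mm

At z = 6.36 mm: the cone: at t=0.978 of its height the radius interpolates to r₁+(r₂−r₁)t = 5.022, giving a regular 8-gon of that circumradius (perimeter = 2·8·5.022·sin(180°/8) = 30.75 mm); the cylinder at (8, 5): section is a regular 8-gon, circumradius r=2 (perimeter = 2·8·2.000·sin(180°/8) = 12.25 mm); the cube at (4.5, 6.5) does not reach this height (z outside [6.5, 15.5]); Taking the union: the 2 present regions are separate (no shared area or edge), so areas and boundary lengths simply add and each stays a separate island — boundary = 42.99 mm; the r=4.5 cylinder at (7.5, 5) contributes a regular 8-gon of circumradius 4.5 (perimeter = 2·8·4.500·sin(180°/8) = 27.55 mm); Combining (union): the regions partially overlap (shared area 11.31 mm²), so the edge portions inside another operand are dropped and the merged outline is re-measured after clipping — boundary = 58.30 mm; (whole slice rotated 50° about Z — lengths, areas and connectivity unchanged). Overall, the cross-section has 2 separate islands. Total boundary length (outer) = 58.30 mm.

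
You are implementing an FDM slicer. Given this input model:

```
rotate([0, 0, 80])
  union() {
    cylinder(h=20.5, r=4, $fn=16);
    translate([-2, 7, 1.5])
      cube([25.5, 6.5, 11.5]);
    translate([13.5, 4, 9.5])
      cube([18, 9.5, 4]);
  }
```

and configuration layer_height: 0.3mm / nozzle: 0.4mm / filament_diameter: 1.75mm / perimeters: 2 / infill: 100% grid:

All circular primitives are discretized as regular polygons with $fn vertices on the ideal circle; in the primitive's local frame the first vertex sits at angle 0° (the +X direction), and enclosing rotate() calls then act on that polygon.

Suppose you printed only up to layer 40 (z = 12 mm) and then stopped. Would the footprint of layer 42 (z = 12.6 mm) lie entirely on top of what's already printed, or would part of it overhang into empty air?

Compare the two slices. At z = 12: the r=4 cylinder gives a regular 16-gon of circumradius 4 (constant along its height) (area = (16/2)·4.000²·sin(360°/16) = 48.98 mm²); the cube at (-2, 7) (footprint 25.5×6.5) is included at this height (area 165.75 mm²); the 18×9.5 cube at (13.5, 4) contributes its full rectangle (area 171.00 mm²); Taking the union: the regions partially overlap — summed areas 385.73 mm² minus the doubly-counted overlap 65.00 mm² gives 320.73 mm² — area = 320.73 mm²; (whole slice rotated 80° about Z — lengths, areas and connectivity unchanged). At z = 12.6: the cylinder: section is a regular 16-gon, circumradius r=4 (area = (16/2)·4.000²·sin(360°/16) = 48.98 mm²); the 25.5×6.5 cube at (-2, 7) contributes its full rectangle (area 165.75 mm²); the 18×9.5 cube at (13.5, 4) contributes its full rectangle (area 171.00 mm²); Merging all regions: the regions partially overlap — summed areas 385.73 mm² minus the doubly-counted overlap 65.00 mm² gives 320.73 mm² — area = 320.73 mm²; (rotated 80° about Z; rotation is an isometry so areas/perimeters/island counts are preserved). Checking containment: the cross-section at z = 12.6 is a subset of the cross-section at z = 12.

entirely on top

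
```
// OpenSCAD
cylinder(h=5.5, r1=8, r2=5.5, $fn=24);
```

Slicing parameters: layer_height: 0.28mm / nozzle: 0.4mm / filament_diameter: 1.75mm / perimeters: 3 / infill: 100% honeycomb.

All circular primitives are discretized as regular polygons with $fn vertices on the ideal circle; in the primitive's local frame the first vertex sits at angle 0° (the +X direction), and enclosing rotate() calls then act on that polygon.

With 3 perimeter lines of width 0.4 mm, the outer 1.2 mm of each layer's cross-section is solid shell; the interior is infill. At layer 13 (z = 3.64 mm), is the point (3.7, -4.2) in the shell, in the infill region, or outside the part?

shell

At z = 3.64 mm: the cone: at t=0.662 of its height the radius interpolates to r₁+(r₂−r₁)t = 6.345, giving a regular 24-gon of that circumradius. Overall, the cross-section is a single solid region. The nearest boundary edge runs (3.17, -5.50)→(4.49, -4.49); distance from the point to it = 0.71 mm. The point is inside the cross-section, 0.71 mm from the nearest boundary — within the 1.2 mm shell band (3 × 0.4).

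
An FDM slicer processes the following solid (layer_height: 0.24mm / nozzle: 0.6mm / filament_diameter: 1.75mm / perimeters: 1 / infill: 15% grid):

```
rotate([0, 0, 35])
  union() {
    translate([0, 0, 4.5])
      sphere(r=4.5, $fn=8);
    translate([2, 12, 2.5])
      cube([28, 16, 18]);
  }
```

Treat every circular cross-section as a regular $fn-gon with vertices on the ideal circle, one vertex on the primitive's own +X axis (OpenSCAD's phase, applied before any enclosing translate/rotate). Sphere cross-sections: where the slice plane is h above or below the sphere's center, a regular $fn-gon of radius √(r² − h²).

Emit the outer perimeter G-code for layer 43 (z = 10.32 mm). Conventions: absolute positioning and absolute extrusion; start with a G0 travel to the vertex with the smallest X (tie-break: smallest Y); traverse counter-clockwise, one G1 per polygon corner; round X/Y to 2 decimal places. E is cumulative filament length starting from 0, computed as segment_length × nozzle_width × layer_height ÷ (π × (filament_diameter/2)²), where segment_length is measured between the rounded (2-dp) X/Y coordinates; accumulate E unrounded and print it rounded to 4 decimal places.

G0 X-14.42 Y24.08 Z10.32
G1 X-5.24 Y10.98 E0.9577
G1 X17.69 Y27.04 E2.6337
G1 X8.51 Y40.14 E3.5913
G1 X-14.42 Y24.08 E5.2673

At z = 10.32 mm: the sphere is absent (|z−center|=5.820 > r=4.5); the cube at (2, 12) is present — its section is the full 28×16 rectangle; Merging all regions: only the 28×16 cube at (2, 12) is present, so the union is just that shape — 1 connected region; (rotated 35° about Z; rotation is an isometry so areas/perimeters/island counts are preserved). The outline is a single polygon with 4 vertices. Extrusion per mm of travel: 0.6 × 0.24 / (π × 0.875²) = 0.059868. Accumulating E over each segment gives final E = 5.2673.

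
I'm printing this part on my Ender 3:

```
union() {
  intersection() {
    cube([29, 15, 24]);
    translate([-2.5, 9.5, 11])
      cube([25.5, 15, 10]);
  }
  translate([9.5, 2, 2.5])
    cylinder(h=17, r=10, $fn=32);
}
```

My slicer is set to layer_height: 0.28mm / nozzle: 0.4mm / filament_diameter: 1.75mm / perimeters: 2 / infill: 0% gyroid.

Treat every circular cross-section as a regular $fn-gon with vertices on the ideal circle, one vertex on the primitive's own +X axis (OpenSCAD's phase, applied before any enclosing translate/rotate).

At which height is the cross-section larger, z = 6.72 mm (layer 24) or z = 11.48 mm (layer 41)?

layer 41 (z = 11.48 mm)

Layer 24 (z = 6.72): the cube is present — its section is the full 29×15 rectangle (area 435.00 mm²); the cube at (-2.5, 9.5) is not intersected at this z (z outside [11, 21]); After intersecting: at least one operand is absent at this height, so nothing remains; the cylinder at (9.5, 2): section is a regular 32-gon, circumradius r=10 (area = (32/2)·10.000²·sin(360°/32) = 312.14 mm²); Taking the union: only the r=10 cylinder at (9.5, 2) is present, so the union is just that shape — area = 312.14 mm². So its area = 312.14 mm². Layer 41 (z = 11.48): the cube is present — its section is the full 29×15 rectangle (area 435.00 mm²); the cube at (-2.5, 9.5) (footprint 25.5×15) is included at this height (area 382.50 mm²); Taking the intersection: the 25.5×15 cube at (-2.5, 9.5) partially overlaps the 29×15 cube; clipping to the common part keeps 126.50 mm² — area = 126.50 mm²; the r=10 cylinder at (9.5, 2) contributes a regular 32-gon of circumradius 10 (area = (32/2)·10.000²·sin(360°/32) = 312.14 mm²); Combining (union): the regions partially overlap — summed areas 438.64 mm² minus the doubly-counted overlap 22.19 mm² gives 416.45 mm² — area = 416.45 mm². So its area = 416.45 mm². Layer 41 is larger (416.45 vs 312.14 mm²).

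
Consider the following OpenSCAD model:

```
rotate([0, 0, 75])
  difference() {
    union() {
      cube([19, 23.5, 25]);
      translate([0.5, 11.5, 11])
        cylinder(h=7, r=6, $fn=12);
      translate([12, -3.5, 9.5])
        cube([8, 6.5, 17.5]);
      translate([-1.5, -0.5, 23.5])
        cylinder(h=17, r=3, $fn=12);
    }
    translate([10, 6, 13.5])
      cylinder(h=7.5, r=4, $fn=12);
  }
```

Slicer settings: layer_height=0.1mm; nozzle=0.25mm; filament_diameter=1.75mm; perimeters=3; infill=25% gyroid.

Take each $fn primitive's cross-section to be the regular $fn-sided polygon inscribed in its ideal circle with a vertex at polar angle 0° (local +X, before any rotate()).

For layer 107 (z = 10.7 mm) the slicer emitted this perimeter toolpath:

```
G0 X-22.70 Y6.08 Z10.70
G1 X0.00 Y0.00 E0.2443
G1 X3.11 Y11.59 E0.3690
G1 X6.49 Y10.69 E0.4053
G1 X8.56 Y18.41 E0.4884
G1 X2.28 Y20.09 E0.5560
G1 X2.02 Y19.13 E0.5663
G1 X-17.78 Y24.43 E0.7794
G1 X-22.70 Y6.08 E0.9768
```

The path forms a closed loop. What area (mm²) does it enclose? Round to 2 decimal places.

477.49 mm²

Apply the shoelace formula to the sequence of (X, Y) vertices; enclosed area = 477.49 mm².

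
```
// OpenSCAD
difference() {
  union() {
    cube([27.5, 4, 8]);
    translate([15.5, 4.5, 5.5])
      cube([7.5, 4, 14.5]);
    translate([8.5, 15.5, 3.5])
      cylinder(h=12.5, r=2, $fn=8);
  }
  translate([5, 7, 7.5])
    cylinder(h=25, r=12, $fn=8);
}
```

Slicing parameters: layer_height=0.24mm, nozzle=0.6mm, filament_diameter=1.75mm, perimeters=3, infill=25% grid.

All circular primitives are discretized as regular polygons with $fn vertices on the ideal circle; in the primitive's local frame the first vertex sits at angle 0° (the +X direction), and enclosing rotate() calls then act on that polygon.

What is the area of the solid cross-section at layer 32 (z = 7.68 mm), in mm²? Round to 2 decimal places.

At z = 7.68 mm: the cube (footprint 27.5×4) is included at this height (area 110.00 mm²); the cube at (15.5, 4.5) is present — its section is the full 7.5×4 rectangle (area 30.00 mm²); the cylinder at (8.5, 15.5): section is a regular 8-gon, circumradius r=2 (area = (8/2)·2.000²·sin(360°/8) = 11.31 mm²); Taking the union: the 3 present regions are separate (no shared area or edge), so areas and boundary lengths simply add and each stays a separate island — area = 151.31 mm²; the cylinder at (5, 7): section is a regular 8-gon, circumradius r=12 (area = (8/2)·12.000²·sin(360°/8) = 407.29 mm²); Taking the first minus the rest: starting from that combined region (151.31 mm²), the r=12 cylinder at (5, 7) partially overlaps it — only the 75.27 mm² overlap (of its 407.29 mm²) is removed, clipping the outline — area = 76.04 mm². Overall, the cross-section has 2 separate islands. Net area = 76.04 mm².

76.04 mm²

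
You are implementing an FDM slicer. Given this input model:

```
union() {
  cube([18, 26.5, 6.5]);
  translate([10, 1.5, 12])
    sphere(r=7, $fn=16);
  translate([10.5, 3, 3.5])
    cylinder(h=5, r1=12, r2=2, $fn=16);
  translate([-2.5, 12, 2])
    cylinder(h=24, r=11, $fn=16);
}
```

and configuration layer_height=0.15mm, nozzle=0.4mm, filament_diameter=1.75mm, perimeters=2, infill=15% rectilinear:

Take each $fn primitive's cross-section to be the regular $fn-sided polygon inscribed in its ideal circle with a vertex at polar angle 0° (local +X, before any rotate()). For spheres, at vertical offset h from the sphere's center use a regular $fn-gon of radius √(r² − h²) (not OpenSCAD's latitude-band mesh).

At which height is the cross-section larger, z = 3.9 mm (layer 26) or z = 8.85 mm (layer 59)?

layer 26 (z = 3.9 mm)

Layer 26 (z = 3.9): the cube is present — its section is the full 18×26.5 rectangle (area 477.00 mm²); the sphere at (10, 1.5) does not reach this height (|z−center|=8.100 > r=7); the cone at (10.5, 3) contributes a regular 16-gon of circumradius 11.200 (interpolated between r1=12 and r2=2 at t=0.080) (area = (16/2)·11.200²·sin(360°/16) = 384.03 mm²); the r=11 cylinder at (-2.5, 12) contributes a regular 16-gon of circumradius 11 (area = (16/2)·11.000²·sin(360°/16) = 370.44 mm²); Combining (union): the regions partially overlap — summed areas 1231.47 mm² minus the doubly-counted overlap 358.29 mm² gives 873.17 mm² — area = 873.17 mm². So its area = 873.17 mm². Layer 59 (z = 8.85): the cube does not reach this height (z outside [0, 6.5]); the r=7 sphere at (10, 1.5) contributes a regular 16-gon of circumradius √(7²−3.15²) = 6.251 (area = (16/2)·6.251²·sin(360°/16) = 119.63 mm²); the cone at (10.5, 3) does not reach this height (z outside [3.5, 8.5]); the r=11 cylinder at (-2.5, 12) gives a regular 16-gon of circumradius 11 (constant along its height) (area = (16/2)·11.000²·sin(360°/16) = 370.44 mm²); Merging all regions: the regions partially overlap — summed areas 490.07 mm² minus the doubly-counted overlap 2.19 mm² gives 487.89 mm² — area = 487.89 mm². So its area = 487.89 mm². Layer 26 is larger (873.17 vs 487.89 mm²).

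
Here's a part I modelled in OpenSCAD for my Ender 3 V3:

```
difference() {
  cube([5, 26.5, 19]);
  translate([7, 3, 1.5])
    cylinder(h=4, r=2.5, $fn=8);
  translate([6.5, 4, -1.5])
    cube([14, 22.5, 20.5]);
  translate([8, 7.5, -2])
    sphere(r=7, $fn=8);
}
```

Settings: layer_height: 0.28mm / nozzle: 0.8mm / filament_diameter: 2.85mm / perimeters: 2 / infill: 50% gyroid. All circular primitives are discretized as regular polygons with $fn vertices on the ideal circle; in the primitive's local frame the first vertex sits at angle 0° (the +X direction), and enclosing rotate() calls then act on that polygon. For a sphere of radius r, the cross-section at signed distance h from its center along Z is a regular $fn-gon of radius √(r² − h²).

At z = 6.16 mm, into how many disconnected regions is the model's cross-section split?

1

At z = 6.16 mm: the cube is present — its section is the full 5×26.5 rectangle; the cylinder at (7, 3) does not reach this height (z outside [1.5, 5.5]); the 14×22.5 cube at (6.5, 4) contributes its full rectangle; the sphere at (8, 7.5) does not reach this height (|z−center|=8.160 > r=7); After the difference (first − rest): starting from the 5×26.5 cube, the 14×22.5 cube at (6.5, 4) misses the remaining region (no effect) — 1 connected region. The result has 1 disconnected region.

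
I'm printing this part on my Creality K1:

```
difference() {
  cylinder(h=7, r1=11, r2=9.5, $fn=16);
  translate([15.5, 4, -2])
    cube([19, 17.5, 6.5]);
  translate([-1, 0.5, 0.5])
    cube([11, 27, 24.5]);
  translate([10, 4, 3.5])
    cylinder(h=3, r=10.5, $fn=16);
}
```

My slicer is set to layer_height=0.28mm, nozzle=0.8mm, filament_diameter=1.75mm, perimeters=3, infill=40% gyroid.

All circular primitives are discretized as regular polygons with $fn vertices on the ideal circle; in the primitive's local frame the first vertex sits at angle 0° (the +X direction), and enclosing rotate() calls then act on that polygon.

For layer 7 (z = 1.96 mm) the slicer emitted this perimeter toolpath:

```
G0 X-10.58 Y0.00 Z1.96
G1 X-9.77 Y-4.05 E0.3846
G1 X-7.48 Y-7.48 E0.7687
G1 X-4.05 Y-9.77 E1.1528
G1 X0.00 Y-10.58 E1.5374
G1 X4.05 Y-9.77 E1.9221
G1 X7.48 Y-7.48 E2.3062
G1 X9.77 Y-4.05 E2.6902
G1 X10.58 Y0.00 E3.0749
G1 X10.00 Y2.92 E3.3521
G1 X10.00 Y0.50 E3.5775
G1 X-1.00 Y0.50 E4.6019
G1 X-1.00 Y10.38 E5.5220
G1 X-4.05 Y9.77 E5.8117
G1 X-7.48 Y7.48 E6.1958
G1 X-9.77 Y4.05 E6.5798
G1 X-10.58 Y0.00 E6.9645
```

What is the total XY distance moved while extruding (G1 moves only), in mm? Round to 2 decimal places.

Sum the Euclidean lengths of each G1 segment: total = 74.78 mm.

74.78 mm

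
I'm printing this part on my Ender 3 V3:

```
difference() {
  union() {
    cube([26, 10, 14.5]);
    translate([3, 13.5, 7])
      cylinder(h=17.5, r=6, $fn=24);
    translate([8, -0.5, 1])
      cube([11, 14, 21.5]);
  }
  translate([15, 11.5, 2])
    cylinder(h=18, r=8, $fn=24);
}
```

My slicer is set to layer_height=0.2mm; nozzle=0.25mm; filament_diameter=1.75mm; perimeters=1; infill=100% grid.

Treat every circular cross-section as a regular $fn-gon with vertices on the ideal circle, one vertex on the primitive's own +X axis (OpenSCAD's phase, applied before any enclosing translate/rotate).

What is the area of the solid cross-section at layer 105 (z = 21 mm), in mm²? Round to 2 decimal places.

At z = 21 mm: the cube is absent (z outside [0, 14.5]); the r=6 cylinder at (3, 13.5) gives a regular 24-gon of circumradius 6 (constant along its height) (area = (24/2)·6.000²·sin(360°/24) = 111.81 mm²); the 11×14 cube at (8, -0.5) contributes its full rectangle (area 154.00 mm²); Combining (union): the regions partially overlap — summed areas 265.81 mm² minus the doubly-counted overlap 2.14 mm² gives 263.67 mm² — area = 263.67 mm²; the cylinder at (15, 11.5) does not reach this height (z outside [2, 20]); Subtracting the remaining from the first: none of the subtracted shapes is present at this height, so the result so far is unchanged — area = 263.67 mm². Overall, the cross-section is a single solid region. Net area = 263.67 mm².

263.67 mm²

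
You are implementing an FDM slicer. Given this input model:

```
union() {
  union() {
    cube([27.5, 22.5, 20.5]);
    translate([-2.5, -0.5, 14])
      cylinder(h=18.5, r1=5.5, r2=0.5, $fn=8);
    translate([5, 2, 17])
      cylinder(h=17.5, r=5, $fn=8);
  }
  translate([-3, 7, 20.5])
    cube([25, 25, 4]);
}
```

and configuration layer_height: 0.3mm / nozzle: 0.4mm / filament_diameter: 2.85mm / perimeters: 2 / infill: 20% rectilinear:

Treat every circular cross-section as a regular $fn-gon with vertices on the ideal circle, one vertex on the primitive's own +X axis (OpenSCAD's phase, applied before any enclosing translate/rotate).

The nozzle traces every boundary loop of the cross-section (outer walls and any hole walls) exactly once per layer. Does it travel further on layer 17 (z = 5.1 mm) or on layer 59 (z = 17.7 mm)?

layer 59 (z = 17.7 mm)

Layer 17 (z = 5.1): the cube (footprint 27.5×22.5) is included at this height (perimeter 100.00 mm); the cone at (-2.5, -0.5) does not reach this height (z outside [14, 32.5]); the cylinder at (5, 2) is absent (z outside [17, 34.5]); Merging all regions: only the 27.5×22.5 cube is present, so the union is just that shape — boundary = 100.00 mm; the cube at (-3, 7) does not reach this height (z outside [20.5, 24.5]); Combining (union): only the result so far is present, so the union is just that shape — boundary = 100.00 mm. So its perimeter = 100.00 mm. Layer 59 (z = 17.7): the cube (footprint 27.5×22.5) is included at this height (perimeter 100.00 mm); the cone at (-2.5, -0.5) (r1=5.5→r2=0.5) has section circumradius 4.500 here — a regular 8-gon (perimeter = 2·8·4.500·sin(180°/8) = 27.55 mm); the r=5 cylinder at (5, 2) contributes a regular 8-gon of circumradius 5 (perimeter = 2·8·5.000·sin(180°/8) = 30.61 mm); Merging all regions: the regions partially overlap (shared area 58.15 mm²), so the edge portions inside another operand are dropped and the merged outline is re-measured after clipping — boundary = 119.29 mm; the cube at (-3, 7) is not intersected at this z (z outside [20.5, 24.5]); Combining (union): only that combined region is present, so the union is just that shape — boundary = 119.29 mm. So its perimeter = 119.29 mm. Layer 59 is larger (119.29 vs 100.00 mm).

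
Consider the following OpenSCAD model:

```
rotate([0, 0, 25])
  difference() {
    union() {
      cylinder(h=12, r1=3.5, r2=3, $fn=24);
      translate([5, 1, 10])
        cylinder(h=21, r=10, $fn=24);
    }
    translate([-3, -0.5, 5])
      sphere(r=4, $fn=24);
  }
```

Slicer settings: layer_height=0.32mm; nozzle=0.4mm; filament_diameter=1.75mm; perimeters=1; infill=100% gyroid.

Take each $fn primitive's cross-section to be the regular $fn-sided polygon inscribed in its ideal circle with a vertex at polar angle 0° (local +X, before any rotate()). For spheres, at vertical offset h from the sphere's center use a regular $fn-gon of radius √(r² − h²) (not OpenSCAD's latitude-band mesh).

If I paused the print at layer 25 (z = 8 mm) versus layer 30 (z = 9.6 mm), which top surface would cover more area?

Layer 25 (z = 8): the cone contributes a regular 24-gon of circumradius 3.167 (interpolated between r1=3.5 and r2=3 at t=0.667) (area = (24/2)·3.167²·sin(360°/24) = 31.14 mm²); the cylinder at (5, 1) does not reach this height (z outside [10, 31]); Taking the union: only the cone is present, so the union is just that shape — area = 31.14 mm²; the r=4 sphere at (-3, -0.5) slices to a regular 24-gon of circumradius 2.646 (√(r²−h²) with h=3 from center) (area = (24/2)·2.646²·sin(360°/24) = 21.74 mm²); Subtracting the remaining from the first: starting from that combined region (31.14 mm²), the r=4 sphere at (-3, -0.5) partially overlaps it — only the 9.42 mm² overlap (of its 21.74 mm²) is removed, clipping the outline — area = 21.72 mm²; (rotated 25° about Z; rotation is an isometry so areas/perimeters/island counts are preserved). So its area = 21.72 mm². Layer 30 (z = 9.6): the cone contributes a regular 24-gon of circumradius 3.100 (interpolated between r1=3.5 and r2=3 at t=0.800) (area = (24/2)·3.100²·sin(360°/24) = 29.85 mm²); the cylinder at (5, 1) is absent (z outside [10, 31]); Taking the union: only the cone is present, so the union is just that shape — area = 29.85 mm²; the sphere at (-3, -0.5) is absent (|z−center|=4.600 > r=4); Taking the first minus the rest: none of the subtracted shapes is present at this height, so that combined region is unchanged — area = 29.85 mm²; (whole slice rotated 25° about Z — lengths, areas and connectivity unchanged). So its area = 29.85 mm². Layer 30 is larger (29.85 vs 21.72 mm²).

layer 30 (z = 9.6 mm)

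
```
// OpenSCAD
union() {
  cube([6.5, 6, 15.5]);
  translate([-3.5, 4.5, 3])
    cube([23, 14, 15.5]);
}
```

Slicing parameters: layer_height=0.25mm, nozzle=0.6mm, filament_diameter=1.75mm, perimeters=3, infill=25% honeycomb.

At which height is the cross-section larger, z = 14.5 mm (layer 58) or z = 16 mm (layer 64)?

Layer 58 (z = 14.5): the cube (footprint 6.5×6) is included at this height (area 39.00 mm²); the cube at (-3.5, 4.5) is present — its section is the full 23×14 rectangle (area 322.00 mm²); Combining (union): the regions partially overlap — summed areas 361.00 mm² minus the doubly-counted overlap 9.75 mm² gives 351.25 mm² — area = 351.25 mm². So its area = 351.25 mm². Layer 64 (z = 16): the cube is not intersected at this z (z outside [0, 15.5]); the cube at (-3.5, 4.5) is present — its section is the full 23×14 rectangle (area 322.00 mm²); Combining (union): only the 23×14 cube at (-3.5, 4.5) is present, so the union is just that shape — area = 322.00 mm². So its area = 322.00 mm². Layer 58 is larger (351.25 vs 322.00 mm²).

layer 58 (z = 14.5 mm)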